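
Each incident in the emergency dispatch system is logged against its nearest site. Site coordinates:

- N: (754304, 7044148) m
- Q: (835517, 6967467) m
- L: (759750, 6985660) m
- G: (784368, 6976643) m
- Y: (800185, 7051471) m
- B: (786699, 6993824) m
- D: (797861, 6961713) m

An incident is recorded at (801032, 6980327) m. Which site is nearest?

G

Squared distances to each site:
N: 6256626025.000; Q: 1354594825.000; L: 1732644413.000; G: 291260752.000; Y: 5062186145.000; B: 387603898.000; D: 356536237.000.
Minimum at G.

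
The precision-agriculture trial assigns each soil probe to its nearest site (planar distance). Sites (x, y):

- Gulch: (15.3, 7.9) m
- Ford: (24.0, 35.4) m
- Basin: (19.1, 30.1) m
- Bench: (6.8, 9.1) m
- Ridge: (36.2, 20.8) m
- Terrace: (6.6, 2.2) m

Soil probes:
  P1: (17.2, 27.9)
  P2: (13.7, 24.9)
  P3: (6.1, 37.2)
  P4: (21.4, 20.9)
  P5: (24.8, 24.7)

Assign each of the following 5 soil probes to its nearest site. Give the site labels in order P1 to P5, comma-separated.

P1 → Basin (d²=8.45)
P2 → Basin (d²=56.20)
P3 → Basin (d²=219.41)
P4 → Basin (d²=89.93)
P5 → Basin (d²=61.65)

Basin, Basin, Basin, Basin, Basin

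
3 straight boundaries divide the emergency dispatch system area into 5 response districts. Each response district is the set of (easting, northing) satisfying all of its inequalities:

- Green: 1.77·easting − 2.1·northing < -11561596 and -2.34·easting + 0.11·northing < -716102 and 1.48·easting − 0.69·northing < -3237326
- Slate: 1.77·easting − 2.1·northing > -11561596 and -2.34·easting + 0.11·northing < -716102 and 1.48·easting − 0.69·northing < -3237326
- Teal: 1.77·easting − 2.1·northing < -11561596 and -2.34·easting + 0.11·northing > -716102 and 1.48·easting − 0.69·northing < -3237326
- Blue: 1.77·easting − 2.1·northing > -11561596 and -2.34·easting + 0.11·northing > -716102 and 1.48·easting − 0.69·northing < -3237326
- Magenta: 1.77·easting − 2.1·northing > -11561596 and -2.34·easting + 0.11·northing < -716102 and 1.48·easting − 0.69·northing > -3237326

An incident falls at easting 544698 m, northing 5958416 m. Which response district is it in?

Blue

1.77·544698 − 2.1·5958416 = -11548558.140, which is > -11561596
-2.34·544698 + 0.11·5958416 = -619167.560, which is > -716102
1.48·544698 − 0.69·5958416 = -3305154.000, which is < -3237326
This sign pattern matches Blue.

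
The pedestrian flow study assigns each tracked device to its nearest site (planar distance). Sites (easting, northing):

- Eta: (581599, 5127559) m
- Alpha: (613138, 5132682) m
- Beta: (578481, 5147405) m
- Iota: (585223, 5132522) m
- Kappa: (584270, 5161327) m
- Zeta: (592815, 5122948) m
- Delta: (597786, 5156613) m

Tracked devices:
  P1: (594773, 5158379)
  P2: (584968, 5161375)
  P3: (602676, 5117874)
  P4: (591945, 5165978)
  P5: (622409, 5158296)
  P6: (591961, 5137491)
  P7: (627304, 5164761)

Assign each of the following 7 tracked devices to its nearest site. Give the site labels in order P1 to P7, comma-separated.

P1 → Delta (d²=12196925.00)
P2 → Kappa (d²=489508.00)
P3 → Zeta (d²=122984797.00)
P4 → Kappa (d²=80537426.00)
P5 → Delta (d²=609124618.00)
P6 → Iota (d²=70091605.00)
P7 → Delta (d²=937702228.00)

Delta, Kappa, Zeta, Kappa, Delta, Iota, Delta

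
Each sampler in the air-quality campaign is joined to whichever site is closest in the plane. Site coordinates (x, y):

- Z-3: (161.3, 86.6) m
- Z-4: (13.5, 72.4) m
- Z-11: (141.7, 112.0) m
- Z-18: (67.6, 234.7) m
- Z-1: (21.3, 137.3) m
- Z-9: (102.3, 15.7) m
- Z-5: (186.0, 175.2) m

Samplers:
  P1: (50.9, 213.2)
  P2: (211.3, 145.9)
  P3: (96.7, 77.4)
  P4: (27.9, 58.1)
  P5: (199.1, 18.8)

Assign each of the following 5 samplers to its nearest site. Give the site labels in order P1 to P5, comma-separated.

Z-18, Z-5, Z-11, Z-4, Z-3

P1 → Z-18 (d²=741.14)
P2 → Z-5 (d²=1498.58)
P3 → Z-11 (d²=3222.16)
P4 → Z-4 (d²=411.85)
P5 → Z-3 (d²=6025.68)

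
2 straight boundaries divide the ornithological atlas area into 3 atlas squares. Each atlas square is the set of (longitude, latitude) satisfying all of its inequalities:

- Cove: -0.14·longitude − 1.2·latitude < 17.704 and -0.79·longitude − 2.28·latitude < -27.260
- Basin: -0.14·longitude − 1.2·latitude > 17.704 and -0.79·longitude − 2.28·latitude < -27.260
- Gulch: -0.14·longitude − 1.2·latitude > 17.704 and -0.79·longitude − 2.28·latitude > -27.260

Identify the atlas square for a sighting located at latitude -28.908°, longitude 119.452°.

-0.14·119.452 − 1.2·-28.908 = 17.966, which is > 17.704
-0.79·119.452 − 2.28·-28.908 = -28.457, which is < -27.260
This sign pattern matches Basin.

Basin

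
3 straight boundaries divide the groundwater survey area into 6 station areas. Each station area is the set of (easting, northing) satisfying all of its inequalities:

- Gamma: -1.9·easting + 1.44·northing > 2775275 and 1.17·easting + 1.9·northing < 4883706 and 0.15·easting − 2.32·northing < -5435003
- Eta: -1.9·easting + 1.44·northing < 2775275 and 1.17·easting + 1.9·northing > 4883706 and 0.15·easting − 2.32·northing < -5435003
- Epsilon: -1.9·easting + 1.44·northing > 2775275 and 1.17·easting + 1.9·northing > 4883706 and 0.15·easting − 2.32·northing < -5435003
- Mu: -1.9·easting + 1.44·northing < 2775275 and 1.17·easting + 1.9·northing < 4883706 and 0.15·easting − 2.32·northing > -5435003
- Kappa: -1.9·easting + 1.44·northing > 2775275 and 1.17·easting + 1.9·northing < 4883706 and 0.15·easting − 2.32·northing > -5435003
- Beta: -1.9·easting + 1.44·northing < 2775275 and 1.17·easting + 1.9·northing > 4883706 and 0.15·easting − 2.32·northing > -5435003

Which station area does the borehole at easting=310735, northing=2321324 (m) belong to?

-1.9·310735 + 1.44·2321324 = 2752310.060, which is < 2775275
1.17·310735 + 1.9·2321324 = 4774075.550, which is < 4883706
0.15·310735 − 2.32·2321324 = -5338861.430, which is > -5435003
This sign pattern matches Mu.

Mu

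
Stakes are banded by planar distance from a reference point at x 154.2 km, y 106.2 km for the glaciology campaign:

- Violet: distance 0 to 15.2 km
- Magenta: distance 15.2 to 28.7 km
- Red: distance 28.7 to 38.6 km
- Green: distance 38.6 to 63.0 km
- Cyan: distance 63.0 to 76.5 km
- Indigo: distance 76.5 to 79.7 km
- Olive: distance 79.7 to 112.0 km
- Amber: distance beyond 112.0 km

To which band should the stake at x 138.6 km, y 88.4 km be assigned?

Magenta

Distance = √((138.6−154.2)² + (88.4−106.2)²) = √(243.360 + 316.840) = 23.669 km.
15.2 ≤ 23.669 < 28.7 → Magenta.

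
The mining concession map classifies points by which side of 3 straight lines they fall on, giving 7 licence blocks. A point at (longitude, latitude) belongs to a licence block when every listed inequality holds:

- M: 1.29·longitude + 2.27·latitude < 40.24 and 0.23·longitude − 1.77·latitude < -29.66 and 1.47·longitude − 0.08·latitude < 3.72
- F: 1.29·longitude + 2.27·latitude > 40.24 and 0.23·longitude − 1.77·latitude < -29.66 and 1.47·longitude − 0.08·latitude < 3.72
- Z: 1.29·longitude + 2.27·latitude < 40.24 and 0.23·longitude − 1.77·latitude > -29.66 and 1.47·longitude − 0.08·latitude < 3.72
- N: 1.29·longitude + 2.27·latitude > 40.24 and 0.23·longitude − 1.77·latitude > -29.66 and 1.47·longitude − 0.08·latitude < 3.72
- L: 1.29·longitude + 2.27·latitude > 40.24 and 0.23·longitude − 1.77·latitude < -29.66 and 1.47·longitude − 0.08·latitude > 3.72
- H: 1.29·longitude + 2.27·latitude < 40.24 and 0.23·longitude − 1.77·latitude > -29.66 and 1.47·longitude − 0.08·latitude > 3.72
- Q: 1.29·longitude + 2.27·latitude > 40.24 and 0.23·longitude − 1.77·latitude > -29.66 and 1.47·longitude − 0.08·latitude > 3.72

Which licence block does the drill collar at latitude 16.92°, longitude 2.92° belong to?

N

1.29·2.92 + 2.27·16.92 = 42.175, which is > 40.24
0.23·2.92 − 1.77·16.92 = -29.277, which is > -29.66
1.47·2.92 − 0.08·16.92 = 2.939, which is < 3.72
This sign pattern matches N.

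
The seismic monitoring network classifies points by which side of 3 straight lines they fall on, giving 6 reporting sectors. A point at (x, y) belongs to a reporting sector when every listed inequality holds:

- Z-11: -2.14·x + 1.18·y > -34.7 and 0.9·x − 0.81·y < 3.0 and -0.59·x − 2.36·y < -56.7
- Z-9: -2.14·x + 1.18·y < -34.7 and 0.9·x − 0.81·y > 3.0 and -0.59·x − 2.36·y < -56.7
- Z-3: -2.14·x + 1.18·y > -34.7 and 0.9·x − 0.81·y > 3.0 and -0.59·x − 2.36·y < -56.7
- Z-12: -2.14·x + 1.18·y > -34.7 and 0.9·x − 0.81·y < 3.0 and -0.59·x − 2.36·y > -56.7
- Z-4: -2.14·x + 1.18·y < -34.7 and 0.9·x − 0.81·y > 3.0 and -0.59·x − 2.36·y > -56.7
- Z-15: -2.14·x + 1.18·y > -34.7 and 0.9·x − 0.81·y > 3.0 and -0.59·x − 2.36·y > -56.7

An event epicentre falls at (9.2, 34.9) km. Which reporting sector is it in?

-2.14·9.2 + 1.18·34.9 = 21.494, which is > -34.7
0.9·9.2 − 0.81·34.9 = -19.989, which is < 3.0
-0.59·9.2 − 2.36·34.9 = -87.792, which is < -56.7
This sign pattern matches Z-11.

Z-11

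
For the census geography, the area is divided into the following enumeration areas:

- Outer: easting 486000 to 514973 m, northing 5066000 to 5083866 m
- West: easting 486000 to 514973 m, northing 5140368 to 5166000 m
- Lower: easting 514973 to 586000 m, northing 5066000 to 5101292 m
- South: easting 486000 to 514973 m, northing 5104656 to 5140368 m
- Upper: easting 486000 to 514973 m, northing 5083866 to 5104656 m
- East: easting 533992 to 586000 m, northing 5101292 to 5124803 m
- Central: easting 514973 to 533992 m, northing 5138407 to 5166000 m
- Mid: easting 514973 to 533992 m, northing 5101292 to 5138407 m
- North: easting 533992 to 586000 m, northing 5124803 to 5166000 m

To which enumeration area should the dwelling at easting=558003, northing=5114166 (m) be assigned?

The point has easting = 558003 and northing = 5114166.
Only East satisfies 533992 ≤ easting ≤ 586000 and 5101292 ≤ northing ≤ 5124803.

East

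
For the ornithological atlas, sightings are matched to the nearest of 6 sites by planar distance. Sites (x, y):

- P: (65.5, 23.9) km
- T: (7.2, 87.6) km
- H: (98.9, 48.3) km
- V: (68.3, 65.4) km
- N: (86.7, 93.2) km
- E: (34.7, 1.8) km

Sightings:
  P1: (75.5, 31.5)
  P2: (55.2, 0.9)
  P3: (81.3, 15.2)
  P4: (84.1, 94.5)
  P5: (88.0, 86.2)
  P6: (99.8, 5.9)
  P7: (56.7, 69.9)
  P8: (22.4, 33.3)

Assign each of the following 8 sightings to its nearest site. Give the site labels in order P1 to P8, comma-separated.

P1 → P (d²=157.76)
P2 → E (d²=421.06)
P3 → P (d²=325.33)
P4 → N (d²=8.45)
P5 → N (d²=50.69)
P6 → P (d²=1500.49)
P7 → V (d²=154.81)
P8 → E (d²=1143.54)

P, E, P, N, N, P, V, E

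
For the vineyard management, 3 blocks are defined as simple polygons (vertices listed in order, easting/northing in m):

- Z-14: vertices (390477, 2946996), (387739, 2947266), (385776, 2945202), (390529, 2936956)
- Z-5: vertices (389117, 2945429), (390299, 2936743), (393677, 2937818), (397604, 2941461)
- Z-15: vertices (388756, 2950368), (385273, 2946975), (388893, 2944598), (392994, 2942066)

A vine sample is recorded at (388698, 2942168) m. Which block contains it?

Cast a ray rightward from (388698, 2942168). For each polygon, the edges (by vertex number in listed order) whose endpoints lie on opposite sides of northing = 2942168, where each meets that height, and whether that is right or left of the point:
Z-14: 3–4 at easting≈387524.8 (left), 4–1 at easting≈390502.0 (right) → 1 crossing.
Z-5: 1–2 at easting≈389560.8 (right), 4–1 at easting≈396091.8 (right) → 2 crossings.
Z-15: 3–4 at easting≈392828.8 (right), 4–1 at easting≈392941.9 (right) → 2 crossings.
Only Z-14 has an odd count, so the point is inside Z-14.

Z-14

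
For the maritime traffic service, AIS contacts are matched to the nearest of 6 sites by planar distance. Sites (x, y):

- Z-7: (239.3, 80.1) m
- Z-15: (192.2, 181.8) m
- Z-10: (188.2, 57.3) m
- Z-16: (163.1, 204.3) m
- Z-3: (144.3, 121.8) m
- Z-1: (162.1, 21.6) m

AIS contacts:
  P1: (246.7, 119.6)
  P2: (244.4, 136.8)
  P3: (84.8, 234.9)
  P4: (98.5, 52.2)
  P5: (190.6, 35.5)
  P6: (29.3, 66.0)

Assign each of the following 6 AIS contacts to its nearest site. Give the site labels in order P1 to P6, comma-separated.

P1 → Z-7 (d²=1615.01)
P2 → Z-7 (d²=3240.90)
P3 → Z-16 (d²=7067.25)
P4 → Z-1 (d²=4981.32)
P5 → Z-10 (d²=481.00)
P6 → Z-3 (d²=16338.64)

Z-7, Z-7, Z-16, Z-1, Z-10, Z-3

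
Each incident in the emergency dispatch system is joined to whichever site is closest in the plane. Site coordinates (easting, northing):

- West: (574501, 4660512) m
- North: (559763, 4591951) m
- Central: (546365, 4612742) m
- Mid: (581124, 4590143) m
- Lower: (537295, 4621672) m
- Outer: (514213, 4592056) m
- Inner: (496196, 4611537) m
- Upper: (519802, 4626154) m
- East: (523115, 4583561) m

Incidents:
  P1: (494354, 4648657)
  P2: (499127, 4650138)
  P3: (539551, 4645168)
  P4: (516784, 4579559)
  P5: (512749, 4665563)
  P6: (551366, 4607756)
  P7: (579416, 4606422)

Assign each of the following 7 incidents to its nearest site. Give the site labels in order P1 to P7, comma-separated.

Upper, Upper, Lower, East, Upper, Central, Mid

P1 → Upper (d²=1153985713.00)
P2 → Upper (d²=1002687881.00)
P3 → Lower (d²=557151552.00)
P4 → East (d²=56097565.00)
P5 → Upper (d²=1602814090.00)
P6 → Central (d²=49870197.00)
P7 → Mid (d²=267923105.00)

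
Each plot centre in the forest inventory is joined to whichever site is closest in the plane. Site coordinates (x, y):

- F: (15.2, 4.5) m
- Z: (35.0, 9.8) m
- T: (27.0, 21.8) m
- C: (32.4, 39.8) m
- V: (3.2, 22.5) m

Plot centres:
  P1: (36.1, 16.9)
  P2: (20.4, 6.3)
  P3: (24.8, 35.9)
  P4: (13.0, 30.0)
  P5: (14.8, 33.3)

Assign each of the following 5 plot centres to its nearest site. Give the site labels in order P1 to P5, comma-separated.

P1 → Z (d²=51.62)
P2 → F (d²=30.28)
P3 → C (d²=72.97)
P4 → V (d²=152.29)
P5 → V (d²=251.20)

Z, F, C, V, V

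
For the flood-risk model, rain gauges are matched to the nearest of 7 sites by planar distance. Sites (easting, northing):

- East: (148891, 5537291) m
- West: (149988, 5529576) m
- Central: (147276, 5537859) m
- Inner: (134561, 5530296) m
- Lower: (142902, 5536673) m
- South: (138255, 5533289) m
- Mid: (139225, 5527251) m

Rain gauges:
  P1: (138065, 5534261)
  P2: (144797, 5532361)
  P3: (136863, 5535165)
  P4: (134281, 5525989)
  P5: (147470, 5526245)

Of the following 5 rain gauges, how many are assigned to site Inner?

P1 → South
P2 → Lower
P3 → South
P4 → Inner
P5 → West
1 of the 5 goes to Inner.

1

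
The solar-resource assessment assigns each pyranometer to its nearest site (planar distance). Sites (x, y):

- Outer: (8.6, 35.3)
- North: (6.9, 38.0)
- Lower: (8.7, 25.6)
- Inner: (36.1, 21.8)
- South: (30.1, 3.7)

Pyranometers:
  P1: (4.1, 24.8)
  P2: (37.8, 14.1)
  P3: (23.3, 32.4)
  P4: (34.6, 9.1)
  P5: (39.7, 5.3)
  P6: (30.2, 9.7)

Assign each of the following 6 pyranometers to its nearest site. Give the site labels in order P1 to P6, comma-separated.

Lower, Inner, Outer, South, South, South

P1 → Lower (d²=21.80)
P2 → Inner (d²=62.18)
P3 → Outer (d²=224.50)
P4 → South (d²=49.41)
P5 → South (d²=94.72)
P6 → South (d²=36.01)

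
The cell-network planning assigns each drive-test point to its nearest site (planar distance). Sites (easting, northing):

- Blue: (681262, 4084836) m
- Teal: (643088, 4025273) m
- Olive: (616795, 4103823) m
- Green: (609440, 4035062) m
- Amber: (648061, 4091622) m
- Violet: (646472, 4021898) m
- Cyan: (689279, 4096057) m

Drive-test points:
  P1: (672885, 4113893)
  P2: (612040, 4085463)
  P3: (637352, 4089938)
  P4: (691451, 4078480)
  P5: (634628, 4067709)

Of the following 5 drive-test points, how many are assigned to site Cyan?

P1 → Cyan
P2 → Olive
P3 → Amber
P4 → Blue
P5 → Amber
1 of the 5 goes to Cyan.

1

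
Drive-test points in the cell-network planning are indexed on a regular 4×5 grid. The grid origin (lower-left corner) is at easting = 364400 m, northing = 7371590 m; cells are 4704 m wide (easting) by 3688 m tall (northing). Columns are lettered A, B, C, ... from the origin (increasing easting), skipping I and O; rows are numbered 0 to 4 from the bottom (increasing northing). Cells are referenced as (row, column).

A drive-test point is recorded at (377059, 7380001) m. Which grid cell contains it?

(2, C)

Column index: ⌊(377059 − 364400) / 4704⌋ = ⌊2.691⌋ = 2 → column C
Row offset from origin: ⌊(7380001 − 7371590) / 3688⌋ = ⌊2.281⌋ = 2 → row 2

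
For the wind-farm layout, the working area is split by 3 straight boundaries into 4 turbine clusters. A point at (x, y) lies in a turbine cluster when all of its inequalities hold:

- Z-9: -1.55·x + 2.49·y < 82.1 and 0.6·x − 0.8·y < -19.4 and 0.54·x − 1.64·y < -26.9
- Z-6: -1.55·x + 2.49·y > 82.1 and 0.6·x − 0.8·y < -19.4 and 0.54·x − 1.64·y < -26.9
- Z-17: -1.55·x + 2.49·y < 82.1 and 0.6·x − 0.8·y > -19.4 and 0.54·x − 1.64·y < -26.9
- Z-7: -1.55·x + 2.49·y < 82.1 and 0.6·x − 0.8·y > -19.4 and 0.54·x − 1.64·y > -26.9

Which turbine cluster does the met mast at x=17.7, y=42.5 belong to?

-1.55·17.7 + 2.49·42.5 = 78.390, which is < 82.1
0.6·17.7 − 0.8·42.5 = -23.380, which is < -19.4
0.54·17.7 − 1.64·42.5 = -60.142, which is < -26.9
This sign pattern matches Z-9.

Z-9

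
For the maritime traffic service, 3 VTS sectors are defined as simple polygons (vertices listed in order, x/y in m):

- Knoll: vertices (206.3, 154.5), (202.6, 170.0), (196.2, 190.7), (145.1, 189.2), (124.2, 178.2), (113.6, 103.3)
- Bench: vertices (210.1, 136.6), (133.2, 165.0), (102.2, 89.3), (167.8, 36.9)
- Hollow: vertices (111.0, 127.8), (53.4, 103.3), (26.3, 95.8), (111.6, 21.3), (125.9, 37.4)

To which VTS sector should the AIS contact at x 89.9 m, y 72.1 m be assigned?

Hollow

Cast a ray rightward from (89.9, 72.1). For each polygon, the edges (by vertex number in listed order) whose endpoints lie on opposite sides of y = 72.1, where each meets that height, and whether that is right or left of the point:
Knoll: no edge straddles that height → 0 crossings.
Bench: 3–4 at x≈123.73 (right), 4–1 at x≈182.73 (right) → 2 crossings.
Hollow: 3–4 at x≈53.44 (left), 5–1 at x≈120.18 (right) → 1 crossing.
Only Hollow has an odd count, so the point is inside Hollow.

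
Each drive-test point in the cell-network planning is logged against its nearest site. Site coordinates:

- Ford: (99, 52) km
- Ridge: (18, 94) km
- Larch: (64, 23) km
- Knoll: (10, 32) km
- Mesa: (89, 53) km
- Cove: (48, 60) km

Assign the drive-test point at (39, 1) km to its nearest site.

Squared distances to each site:
Ford: 6201.000; Ridge: 9090.000; Larch: 1109.000; Knoll: 1802.000; Mesa: 5204.000; Cove: 3562.000.
Minimum at Larch.

Larch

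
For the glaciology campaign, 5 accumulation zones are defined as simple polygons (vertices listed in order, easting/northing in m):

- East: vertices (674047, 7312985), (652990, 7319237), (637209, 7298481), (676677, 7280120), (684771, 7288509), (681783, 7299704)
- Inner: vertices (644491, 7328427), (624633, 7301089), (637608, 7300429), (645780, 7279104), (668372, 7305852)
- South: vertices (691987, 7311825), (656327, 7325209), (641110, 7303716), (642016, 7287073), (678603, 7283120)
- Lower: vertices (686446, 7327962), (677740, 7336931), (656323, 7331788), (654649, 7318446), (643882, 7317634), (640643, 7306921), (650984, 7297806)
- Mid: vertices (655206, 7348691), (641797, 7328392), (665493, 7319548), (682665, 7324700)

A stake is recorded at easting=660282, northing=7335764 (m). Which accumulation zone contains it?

Mid

Cast a ray rightward from (660282, 7335764). For each polygon, the edges (by vertex number in listed order) whose endpoints lie on opposite sides of northing = 7335764, where each meets that height, and whether that is right or left of the point:
East: no edge straddles that height → 0 crossings.
Inner: no edge straddles that height → 0 crossings.
South: no edge straddles that height → 0 crossings.
Lower: 1–2 at easting≈678872.8 (right), 2–3 at easting≈672880.3 (right) → 2 crossings.
Mid: 1–2 at easting≈646666.8 (left), 4–1 at easting≈670001.7 (right) → 1 crossing.
Only Mid has an odd count, so the point is inside Mid.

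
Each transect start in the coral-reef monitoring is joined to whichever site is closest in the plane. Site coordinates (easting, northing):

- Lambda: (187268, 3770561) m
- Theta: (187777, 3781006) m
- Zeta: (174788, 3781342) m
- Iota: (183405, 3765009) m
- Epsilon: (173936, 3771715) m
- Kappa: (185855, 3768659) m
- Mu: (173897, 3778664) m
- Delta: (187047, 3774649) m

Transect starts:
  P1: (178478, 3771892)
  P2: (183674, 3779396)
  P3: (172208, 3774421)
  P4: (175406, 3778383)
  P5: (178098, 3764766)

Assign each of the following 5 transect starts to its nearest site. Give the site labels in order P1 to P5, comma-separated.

P1 → Epsilon (d²=20661093.00)
P2 → Theta (d²=19426709.00)
P3 → Epsilon (d²=10308420.00)
P4 → Mu (d²=2356042.00)
P5 → Iota (d²=28223298.00)

Epsilon, Theta, Epsilon, Mu, Iota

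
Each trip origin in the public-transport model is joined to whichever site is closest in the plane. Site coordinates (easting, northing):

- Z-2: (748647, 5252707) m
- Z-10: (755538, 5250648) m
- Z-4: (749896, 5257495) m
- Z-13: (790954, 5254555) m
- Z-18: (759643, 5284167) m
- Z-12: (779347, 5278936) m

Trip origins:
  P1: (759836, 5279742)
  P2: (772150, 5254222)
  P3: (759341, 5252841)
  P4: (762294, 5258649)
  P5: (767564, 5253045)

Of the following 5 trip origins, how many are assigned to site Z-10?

P1 → Z-18
P2 → Z-10
P3 → Z-10
P4 → Z-10
P5 → Z-10
4 of the 5 go to Z-10.

4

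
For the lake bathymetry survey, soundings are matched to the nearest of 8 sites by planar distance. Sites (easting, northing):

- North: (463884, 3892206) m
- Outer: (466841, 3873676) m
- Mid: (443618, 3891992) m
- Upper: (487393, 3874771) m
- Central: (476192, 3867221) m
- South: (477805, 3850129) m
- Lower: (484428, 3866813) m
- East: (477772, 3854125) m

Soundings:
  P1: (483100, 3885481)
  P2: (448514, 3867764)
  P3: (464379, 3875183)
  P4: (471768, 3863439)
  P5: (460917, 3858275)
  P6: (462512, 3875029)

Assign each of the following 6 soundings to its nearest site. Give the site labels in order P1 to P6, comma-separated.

Upper, Outer, Outer, Central, Outer, Outer

P1 → Upper (d²=133133949.00)
P2 → Outer (d²=370830673.00)
P3 → Outer (d²=8332493.00)
P4 → Central (d²=33875300.00)
P5 → Outer (d²=272284577.00)
P6 → Outer (d²=20570850.00)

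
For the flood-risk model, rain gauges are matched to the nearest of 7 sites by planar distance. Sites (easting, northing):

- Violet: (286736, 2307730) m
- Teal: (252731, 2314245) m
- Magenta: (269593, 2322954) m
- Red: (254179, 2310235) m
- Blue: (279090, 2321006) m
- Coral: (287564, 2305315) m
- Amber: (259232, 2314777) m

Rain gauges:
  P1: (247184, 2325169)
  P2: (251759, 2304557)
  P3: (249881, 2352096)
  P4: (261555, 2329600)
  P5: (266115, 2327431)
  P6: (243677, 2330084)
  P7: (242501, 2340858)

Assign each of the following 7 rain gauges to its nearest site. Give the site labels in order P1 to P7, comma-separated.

P1 → Teal (d²=150102985.00)
P2 → Red (d²=38096084.00)
P3 → Magenta (d²=1237819108.00)
P4 → Magenta (d²=108778760.00)
P5 → Magenta (d²=32140013.00)
P6 → Teal (d²=332848837.00)
P7 → Teal (d²=812904669.00)

Teal, Red, Magenta, Magenta, Magenta, Teal, Teal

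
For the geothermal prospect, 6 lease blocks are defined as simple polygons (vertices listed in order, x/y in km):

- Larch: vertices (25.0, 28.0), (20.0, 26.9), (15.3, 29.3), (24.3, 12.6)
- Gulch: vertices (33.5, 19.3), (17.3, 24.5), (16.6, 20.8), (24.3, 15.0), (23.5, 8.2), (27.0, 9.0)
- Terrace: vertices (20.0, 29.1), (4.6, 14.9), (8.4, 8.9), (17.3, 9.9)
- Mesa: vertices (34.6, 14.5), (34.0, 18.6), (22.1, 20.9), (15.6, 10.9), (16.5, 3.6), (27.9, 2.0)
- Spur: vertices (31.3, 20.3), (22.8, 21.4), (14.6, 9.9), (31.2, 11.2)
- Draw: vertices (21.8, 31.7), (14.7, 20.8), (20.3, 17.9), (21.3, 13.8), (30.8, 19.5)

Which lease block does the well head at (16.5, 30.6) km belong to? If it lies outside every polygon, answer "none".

none

Cast a ray rightward from (16.5, 30.6). For each polygon, the edges (by vertex number in listed order) whose endpoints lie on opposite sides of y = 30.6, where each meets that height, and whether that is right or left of the point:
Larch: no edge straddles that height → 0 crossings.
Gulch: no edge straddles that height → 0 crossings.
Terrace: no edge straddles that height → 0 crossings.
Mesa: no edge straddles that height → 0 crossings.
Spur: no edge straddles that height → 0 crossings.
Draw: 1–2 at x≈21.08 (right), 5–1 at x≈22.61 (right) → 2 crossings.
All counts are even, so the point lies outside every listed polygon.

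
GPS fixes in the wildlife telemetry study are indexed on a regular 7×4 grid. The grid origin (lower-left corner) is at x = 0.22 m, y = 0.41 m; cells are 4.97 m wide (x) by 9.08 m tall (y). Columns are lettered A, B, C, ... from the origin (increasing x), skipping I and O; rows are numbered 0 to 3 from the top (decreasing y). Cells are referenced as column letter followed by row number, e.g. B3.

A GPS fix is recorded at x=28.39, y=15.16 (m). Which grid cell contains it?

F2

Column index: ⌊(28.39 − 0.22) / 4.97⌋ = ⌊5.668⌋ = 5 → column F
Row offset from origin: ⌊(15.16 − 0.41) / 9.08⌋ = ⌊1.624⌋ = 1 → row 2 (counted from top)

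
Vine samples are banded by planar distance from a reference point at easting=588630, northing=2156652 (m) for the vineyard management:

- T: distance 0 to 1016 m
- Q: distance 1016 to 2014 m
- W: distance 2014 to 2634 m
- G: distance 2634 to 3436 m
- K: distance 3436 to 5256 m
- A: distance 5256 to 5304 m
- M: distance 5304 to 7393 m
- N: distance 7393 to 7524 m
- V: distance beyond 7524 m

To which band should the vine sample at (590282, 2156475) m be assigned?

Q

Distance = √((590282−588630)² + (2156475−2156652)²) = √(2729104.000 + 31329.000) = 1661.455 m.
1016 ≤ 1661.455 < 2014 → Q.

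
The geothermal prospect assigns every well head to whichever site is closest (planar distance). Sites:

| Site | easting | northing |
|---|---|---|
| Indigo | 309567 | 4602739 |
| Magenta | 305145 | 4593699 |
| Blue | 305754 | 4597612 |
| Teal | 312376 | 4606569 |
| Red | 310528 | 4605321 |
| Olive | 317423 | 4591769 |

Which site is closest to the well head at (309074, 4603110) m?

Squared distances to each site:
Indigo: 380690.000; Magenta: 104003962.000; Blue: 41250404.000; Teal: 22867885.000; Red: 7002637.000; Olive: 198324082.000.
Minimum at Indigo.

Indigo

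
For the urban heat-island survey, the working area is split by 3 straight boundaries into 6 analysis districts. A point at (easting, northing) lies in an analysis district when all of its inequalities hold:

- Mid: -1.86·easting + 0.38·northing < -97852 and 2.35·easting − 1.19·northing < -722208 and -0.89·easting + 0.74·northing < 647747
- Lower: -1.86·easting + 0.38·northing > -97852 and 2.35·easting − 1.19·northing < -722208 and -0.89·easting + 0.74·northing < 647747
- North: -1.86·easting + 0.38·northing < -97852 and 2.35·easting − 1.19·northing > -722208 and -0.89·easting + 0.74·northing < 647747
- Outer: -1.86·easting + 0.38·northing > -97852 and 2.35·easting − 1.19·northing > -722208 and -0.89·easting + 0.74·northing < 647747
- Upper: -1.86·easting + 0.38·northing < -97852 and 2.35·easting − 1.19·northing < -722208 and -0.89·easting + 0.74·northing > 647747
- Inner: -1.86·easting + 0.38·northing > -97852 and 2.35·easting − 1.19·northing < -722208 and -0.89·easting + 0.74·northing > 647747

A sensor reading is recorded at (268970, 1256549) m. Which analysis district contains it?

Inner

-1.86·268970 + 0.38·1256549 = -22795.580, which is > -97852
2.35·268970 − 1.19·1256549 = -863213.810, which is < -722208
-0.89·268970 + 0.74·1256549 = 690462.960, which is > 647747
This sign pattern matches Inner.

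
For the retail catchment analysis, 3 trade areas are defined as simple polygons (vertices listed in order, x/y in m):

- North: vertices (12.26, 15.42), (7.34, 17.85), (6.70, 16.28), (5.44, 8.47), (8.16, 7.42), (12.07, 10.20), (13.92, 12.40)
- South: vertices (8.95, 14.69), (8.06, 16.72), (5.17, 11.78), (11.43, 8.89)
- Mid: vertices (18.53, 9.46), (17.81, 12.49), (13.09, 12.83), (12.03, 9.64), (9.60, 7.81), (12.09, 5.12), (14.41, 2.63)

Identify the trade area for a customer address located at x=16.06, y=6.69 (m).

Cast a ray rightward from (16.06, 6.69). For each polygon, the edges (by vertex number in listed order) whose endpoints lie on opposite sides of y = 6.69, where each meets that height, and whether that is right or left of the point:
North: no edge straddles that height → 0 crossings.
South: no edge straddles that height → 0 crossings.
Mid: 5–6 at x≈10.637 (left), 7–1 at x≈16.859 (right) → 1 crossing.
Only Mid has an odd count, so the point is inside Mid.

Mid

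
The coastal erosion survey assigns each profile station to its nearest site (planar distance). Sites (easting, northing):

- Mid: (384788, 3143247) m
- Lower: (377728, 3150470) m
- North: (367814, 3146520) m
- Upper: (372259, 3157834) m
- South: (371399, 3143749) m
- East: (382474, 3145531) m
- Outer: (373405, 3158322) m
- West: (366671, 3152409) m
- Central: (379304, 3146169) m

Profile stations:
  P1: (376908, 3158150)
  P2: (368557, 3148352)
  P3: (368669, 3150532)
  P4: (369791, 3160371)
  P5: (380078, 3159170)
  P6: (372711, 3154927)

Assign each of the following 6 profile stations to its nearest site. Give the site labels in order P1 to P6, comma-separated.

Outer, North, West, Upper, Outer, Upper

P1 → Outer (d²=12300593.00)
P2 → North (d²=3908273.00)
P3 → West (d²=7515133.00)
P4 → Upper (d²=12527393.00)
P5 → Outer (d²=45248033.00)
P6 → Upper (d²=8654953.00)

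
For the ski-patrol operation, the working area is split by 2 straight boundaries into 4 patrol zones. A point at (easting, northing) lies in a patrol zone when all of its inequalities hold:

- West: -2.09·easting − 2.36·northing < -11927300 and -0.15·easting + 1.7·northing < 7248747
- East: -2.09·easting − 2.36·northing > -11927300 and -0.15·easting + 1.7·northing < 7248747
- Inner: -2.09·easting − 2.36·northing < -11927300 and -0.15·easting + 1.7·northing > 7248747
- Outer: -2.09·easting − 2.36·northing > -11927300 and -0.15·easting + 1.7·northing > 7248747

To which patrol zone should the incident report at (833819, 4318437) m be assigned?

West

-2.09·833819 − 2.36·4318437 = -11934193.030, which is < -11927300
-0.15·833819 + 1.7·4318437 = 7216270.050, which is < 7248747
This sign pattern matches West.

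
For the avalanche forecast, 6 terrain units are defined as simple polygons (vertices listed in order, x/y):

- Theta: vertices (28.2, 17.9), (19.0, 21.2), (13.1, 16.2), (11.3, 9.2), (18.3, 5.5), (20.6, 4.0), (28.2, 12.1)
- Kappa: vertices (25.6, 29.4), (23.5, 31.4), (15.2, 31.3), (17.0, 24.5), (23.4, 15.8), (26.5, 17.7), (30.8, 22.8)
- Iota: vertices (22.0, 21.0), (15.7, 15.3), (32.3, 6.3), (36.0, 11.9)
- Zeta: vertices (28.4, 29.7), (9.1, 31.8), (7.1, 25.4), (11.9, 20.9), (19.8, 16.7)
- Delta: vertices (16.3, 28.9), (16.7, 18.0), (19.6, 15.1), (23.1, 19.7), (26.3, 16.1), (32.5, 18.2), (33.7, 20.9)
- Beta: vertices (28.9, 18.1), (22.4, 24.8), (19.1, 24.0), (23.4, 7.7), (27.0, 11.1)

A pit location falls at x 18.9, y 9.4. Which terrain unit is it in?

Cast a ray rightward from (18.9, 9.4). For each polygon, the edges (by vertex number in listed order) whose endpoints lie on opposite sides of y = 9.4, where each meets that height, and whether that is right or left of the point:
Theta: 3–4 at x≈11.35 (left), 6–7 at x≈25.67 (right) → 1 crossing.
Kappa: no edge straddles that height → 0 crossings.
Iota: 2–3 at x≈26.58 (right), 3–4 at x≈34.35 (right) → 2 crossings.
Zeta: no edge straddles that height → 0 crossings.
Delta: no edge straddles that height → 0 crossings.
Beta: 3–4 at x≈22.95 (right), 4–5 at x≈25.20 (right) → 2 crossings.
Only Theta has an odd count, so the point is inside Theta.

Theta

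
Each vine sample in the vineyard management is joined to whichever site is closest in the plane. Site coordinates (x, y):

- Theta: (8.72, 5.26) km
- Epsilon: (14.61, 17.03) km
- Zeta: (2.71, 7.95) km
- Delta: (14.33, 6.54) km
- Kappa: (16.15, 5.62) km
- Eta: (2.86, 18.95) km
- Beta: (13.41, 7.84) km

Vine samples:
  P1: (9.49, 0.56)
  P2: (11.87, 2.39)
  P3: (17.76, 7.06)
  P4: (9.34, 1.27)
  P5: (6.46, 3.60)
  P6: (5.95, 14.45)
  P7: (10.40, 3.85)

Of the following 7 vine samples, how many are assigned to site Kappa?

P1 → Theta
P2 → Theta
P3 → Kappa
P4 → Theta
P5 → Theta
P6 → Eta
P7 → Theta
1 of the 7 goes to Kappa.

1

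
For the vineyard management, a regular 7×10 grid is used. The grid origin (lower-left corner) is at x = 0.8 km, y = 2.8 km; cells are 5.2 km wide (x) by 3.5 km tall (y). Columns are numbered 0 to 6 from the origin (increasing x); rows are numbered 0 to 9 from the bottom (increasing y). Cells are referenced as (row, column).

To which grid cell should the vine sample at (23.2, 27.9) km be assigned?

(7, 4)

Column index: ⌊(23.2 − 0.8) / 5.2⌋ = ⌊4.308⌋ = 4
Row offset from origin: ⌊(27.9 − 2.8) / 3.5⌋ = ⌊7.171⌋ = 7 → row 7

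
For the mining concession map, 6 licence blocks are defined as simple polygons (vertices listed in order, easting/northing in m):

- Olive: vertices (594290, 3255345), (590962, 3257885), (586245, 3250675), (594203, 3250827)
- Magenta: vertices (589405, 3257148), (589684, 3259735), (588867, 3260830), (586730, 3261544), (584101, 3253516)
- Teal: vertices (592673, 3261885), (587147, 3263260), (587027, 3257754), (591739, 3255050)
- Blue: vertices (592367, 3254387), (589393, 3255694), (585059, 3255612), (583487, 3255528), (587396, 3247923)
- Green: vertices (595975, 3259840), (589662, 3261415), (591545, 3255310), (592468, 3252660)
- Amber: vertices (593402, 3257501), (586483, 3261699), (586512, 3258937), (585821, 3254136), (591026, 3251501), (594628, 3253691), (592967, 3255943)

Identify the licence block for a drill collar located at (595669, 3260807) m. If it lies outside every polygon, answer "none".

none

Cast a ray rightward from (595669, 3260807). For each polygon, the edges (by vertex number in listed order) whose endpoints lie on opposite sides of northing = 3260807, where each meets that height, and whether that is right or left of the point:
Olive: no edge straddles that height → 0 crossings.
Magenta: 2–3 at easting≈588884.2 (left), 4–5 at easting≈586488.6 (left) → 0 crossings.
Teal: 2–3 at easting≈587093.5 (left), 4–1 at easting≈592525.7 (left) → 0 crossings.
Blue: no edge straddles that height → 0 crossings.
Green: 1–2 at easting≈592099.0 (left), 2–3 at easting≈589849.5 (left) → 0 crossings.
Amber: 1–2 at easting≈587953.2 (left), 2–3 at easting≈586492.4 (left) → 0 crossings.
All counts are even, so the point lies outside every listed polygon.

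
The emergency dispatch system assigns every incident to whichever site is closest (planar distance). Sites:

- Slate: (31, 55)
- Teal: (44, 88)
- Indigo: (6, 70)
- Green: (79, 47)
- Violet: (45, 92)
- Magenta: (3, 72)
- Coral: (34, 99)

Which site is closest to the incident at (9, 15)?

Slate

Squared distances to each site:
Slate: 2084.000; Teal: 6554.000; Indigo: 3034.000; Green: 5924.000; Violet: 7225.000; Magenta: 3285.000; Coral: 7681.000.
Minimum at Slate.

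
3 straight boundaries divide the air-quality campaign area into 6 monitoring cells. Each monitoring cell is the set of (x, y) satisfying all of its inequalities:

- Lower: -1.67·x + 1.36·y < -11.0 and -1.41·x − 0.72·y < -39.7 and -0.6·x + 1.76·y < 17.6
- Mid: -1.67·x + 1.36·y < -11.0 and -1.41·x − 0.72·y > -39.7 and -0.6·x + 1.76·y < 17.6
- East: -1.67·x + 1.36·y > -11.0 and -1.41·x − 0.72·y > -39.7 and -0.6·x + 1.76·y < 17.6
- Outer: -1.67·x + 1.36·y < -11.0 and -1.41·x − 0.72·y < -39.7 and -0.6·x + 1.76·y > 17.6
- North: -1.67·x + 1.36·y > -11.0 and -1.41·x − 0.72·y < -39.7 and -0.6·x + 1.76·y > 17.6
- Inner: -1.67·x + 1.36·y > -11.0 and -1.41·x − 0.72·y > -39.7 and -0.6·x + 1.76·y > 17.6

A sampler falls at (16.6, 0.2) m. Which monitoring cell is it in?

-1.67·16.6 + 1.36·0.2 = -27.450, which is < -11.0
-1.41·16.6 − 0.72·0.2 = -23.550, which is > -39.7
-0.6·16.6 + 1.76·0.2 = -9.608, which is < 17.6
This sign pattern matches Mid.

Mid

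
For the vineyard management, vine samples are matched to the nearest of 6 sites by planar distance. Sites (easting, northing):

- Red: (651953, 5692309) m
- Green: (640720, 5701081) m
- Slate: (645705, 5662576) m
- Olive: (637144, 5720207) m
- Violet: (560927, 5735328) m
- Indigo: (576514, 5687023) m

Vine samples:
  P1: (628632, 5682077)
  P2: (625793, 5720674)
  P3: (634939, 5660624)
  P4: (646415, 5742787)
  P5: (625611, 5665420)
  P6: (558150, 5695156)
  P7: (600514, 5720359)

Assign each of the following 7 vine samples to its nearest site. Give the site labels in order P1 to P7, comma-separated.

Green, Olive, Slate, Olive, Slate, Indigo, Olive

P1 → Green (d²=507271760.00)
P2 → Olive (d²=129063290.00)
P3 → Slate (d²=119717060.00)
P4 → Olive (d²=595807841.00)
P5 → Slate (d²=411857172.00)
P6 → Indigo (d²=403382185.00)
P7 → Olive (d²=1341780004.00)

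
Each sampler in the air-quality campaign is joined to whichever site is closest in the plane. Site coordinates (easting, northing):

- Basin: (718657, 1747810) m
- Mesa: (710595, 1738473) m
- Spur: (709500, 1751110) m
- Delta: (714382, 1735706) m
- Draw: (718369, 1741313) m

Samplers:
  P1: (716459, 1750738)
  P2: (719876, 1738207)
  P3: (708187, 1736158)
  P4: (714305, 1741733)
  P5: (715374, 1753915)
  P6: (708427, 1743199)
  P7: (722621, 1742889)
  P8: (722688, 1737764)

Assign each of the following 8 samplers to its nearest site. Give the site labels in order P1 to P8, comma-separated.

P1 → Basin (d²=13404388.00)
P2 → Draw (d²=11918285.00)
P3 → Mesa (d²=11157689.00)
P4 → Draw (d²=16692496.00)
P5 → Spur (d²=42371901.00)
P6 → Mesa (d²=27035300.00)
P7 → Draw (d²=20563280.00)
P8 → Draw (d²=31249162.00)

Basin, Draw, Mesa, Draw, Spur, Mesa, Draw, Draw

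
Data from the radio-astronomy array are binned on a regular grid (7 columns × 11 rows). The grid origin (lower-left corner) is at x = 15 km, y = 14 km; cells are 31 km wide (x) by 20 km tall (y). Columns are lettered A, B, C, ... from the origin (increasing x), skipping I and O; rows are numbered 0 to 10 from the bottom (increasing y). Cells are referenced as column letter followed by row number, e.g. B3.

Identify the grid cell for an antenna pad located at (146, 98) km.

E4

Column index: ⌊(146 − 15) / 31⌋ = ⌊4.226⌋ = 4 → column E
Row offset from origin: ⌊(98 − 14) / 20⌋ = ⌊4.200⌋ = 4 → row 4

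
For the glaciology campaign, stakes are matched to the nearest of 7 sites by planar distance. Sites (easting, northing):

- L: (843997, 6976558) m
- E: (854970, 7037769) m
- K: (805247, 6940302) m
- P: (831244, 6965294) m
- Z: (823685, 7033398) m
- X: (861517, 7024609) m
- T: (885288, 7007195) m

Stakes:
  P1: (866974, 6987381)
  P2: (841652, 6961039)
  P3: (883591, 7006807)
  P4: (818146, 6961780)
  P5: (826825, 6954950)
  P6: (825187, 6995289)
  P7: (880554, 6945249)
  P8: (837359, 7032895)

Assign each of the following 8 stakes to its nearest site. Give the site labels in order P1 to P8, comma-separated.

L, P, T, P, P, L, L, Z

P1 → L (d²=645079858.00)
P2 → P (d²=126431489.00)
P3 → T (d²=3030353.00)
P4 → P (d²=183905800.00)
P5 → P (d²=126525897.00)
P6 → L (d²=704666461.00)
P7 → L (d²=2316667730.00)
P8 → Z (d²=187231285.00)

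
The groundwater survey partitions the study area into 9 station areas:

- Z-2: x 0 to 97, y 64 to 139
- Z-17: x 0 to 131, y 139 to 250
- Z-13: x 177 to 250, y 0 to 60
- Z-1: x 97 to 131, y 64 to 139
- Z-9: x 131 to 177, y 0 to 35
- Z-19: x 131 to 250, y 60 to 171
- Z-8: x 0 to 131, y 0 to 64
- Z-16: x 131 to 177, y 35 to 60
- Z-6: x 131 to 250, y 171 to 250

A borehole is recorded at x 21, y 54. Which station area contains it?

The point has x = 21 and y = 54.
Only Z-8 satisfies 0 ≤ x ≤ 131 and 0 ≤ y ≤ 64.

Z-8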